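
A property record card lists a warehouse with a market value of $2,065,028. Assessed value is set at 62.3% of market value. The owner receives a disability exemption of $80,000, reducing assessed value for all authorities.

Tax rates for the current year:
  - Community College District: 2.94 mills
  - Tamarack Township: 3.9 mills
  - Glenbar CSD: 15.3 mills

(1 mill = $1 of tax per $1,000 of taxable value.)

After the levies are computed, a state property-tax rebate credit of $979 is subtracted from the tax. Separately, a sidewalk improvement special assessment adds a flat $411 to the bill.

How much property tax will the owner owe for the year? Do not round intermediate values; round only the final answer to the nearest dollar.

Assessed value = $2,065,028 × 0.623 = $1,286,512.444
Taxable value = $1,286,512.444 − $80,000 = $1,206,512.444
Community College District: $1,206,512.444 × 0.00294 = $3,547.14658536
Tamarack Township: $1,206,512.444 × 0.0039 = $4,705.3985316
Glenbar CSD: $1,206,512.444 × 0.0153 = $18,459.6403932
Levies subtotal = $26,712.18551016
After credit = $26,712.18551016 − $979 = $25,733.18551016
Total = $25,733.18551016 + $411 = $26,144.18551016

$26,144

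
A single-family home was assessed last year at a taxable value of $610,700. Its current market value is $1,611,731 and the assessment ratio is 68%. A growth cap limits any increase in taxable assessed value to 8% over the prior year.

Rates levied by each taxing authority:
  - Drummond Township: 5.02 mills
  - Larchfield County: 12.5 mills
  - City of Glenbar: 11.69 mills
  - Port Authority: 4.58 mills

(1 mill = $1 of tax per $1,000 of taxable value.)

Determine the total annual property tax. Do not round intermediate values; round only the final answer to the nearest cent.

Uncapped assessed value = $1,611,731 × 0.68 = $1,095,977.08
Cap limit = $610,700 × 1.08 = $659,556
Taxable assessed value = min($1,095,977.08, $659,556) = $659,556 (cap binds)
Drummond Township: $659,556 × 0.00502 = $3,310.97112
Larchfield County: $659,556 × 0.0125 = $8,244.45
City of Glenbar: $659,556 × 0.01169 = $7,710.20964
Port Authority: $659,556 × 0.00458 = $3,020.76648
Total = $22,286.39724

$22,286.40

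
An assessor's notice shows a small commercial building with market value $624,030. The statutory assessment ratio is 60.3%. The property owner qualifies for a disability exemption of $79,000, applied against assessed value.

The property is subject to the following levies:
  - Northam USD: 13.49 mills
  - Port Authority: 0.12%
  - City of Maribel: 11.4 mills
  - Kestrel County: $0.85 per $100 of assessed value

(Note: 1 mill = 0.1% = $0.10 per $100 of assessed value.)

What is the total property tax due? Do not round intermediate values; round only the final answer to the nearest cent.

Assessed value = $624,030 × 0.603 = $376,290.09
Taxable value = $376,290.09 − $79,000 = $297,290.09
Northam USD: $297,290.09 × 0.01349 = $4,010.4433141
Port Authority: $297,290.09 × 0.0012 = $356.748108
City of Maribel: $297,290.09 × 0.0114 = $3,389.107026
Kestrel County: $297,290.09 × 0.0085 = $2,526.965765
Total = $10,283.2642131

$10,283.26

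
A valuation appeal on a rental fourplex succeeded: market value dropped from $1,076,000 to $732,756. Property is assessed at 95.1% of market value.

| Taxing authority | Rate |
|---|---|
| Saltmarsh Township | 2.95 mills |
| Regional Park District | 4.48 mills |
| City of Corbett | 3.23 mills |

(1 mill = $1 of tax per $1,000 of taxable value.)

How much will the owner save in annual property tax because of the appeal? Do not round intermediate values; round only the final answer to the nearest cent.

Old assessed value = $1,076,000 × 0.951 = $1,023,276
New assessed value = $732,756 × 0.951 = $696,850.956
Combined rate = 0.00295 + 0.00448 + 0.00323 = 0.01066
Old tax = $1,023,276 × 0.01066 = $10,908.12216
New tax = $696,850.956 × 0.01066 = $7,428.43119096
Reduction = $10,908.12216 − $7,428.43119096 = $3,479.69096904

$3,479.69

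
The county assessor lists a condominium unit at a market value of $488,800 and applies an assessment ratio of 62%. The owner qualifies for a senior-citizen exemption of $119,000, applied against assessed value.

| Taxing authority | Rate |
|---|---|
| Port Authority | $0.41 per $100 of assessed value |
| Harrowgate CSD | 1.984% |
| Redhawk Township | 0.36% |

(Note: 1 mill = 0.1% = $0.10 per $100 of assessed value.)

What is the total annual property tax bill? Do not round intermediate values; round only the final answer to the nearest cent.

$5,068.90

Assessed value = $488,800 × 0.62 = $303,056
Taxable value = $303,056 − $119,000 = $184,056
Port Authority: $184,056 × 0.0041 = $754.6296
Harrowgate CSD: $184,056 × 0.01984 = $3,651.67104
Redhawk Township: $184,056 × 0.0036 = $662.6016
Total = $5,068.90224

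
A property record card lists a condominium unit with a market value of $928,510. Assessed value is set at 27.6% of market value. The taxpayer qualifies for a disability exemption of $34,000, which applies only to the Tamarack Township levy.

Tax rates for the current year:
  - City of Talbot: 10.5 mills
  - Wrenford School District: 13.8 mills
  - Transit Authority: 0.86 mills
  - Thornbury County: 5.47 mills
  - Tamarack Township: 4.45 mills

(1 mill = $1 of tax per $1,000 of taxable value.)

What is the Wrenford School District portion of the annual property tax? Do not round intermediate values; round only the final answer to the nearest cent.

$3,536.51

Assessed value = $928,510 × 0.276 = $256,268.76
Wrenford School District taxable value = $256,268.76 (exemption does not apply)
Wrenford School District levy = $256,268.76 × 0.0138 = $3,536.508888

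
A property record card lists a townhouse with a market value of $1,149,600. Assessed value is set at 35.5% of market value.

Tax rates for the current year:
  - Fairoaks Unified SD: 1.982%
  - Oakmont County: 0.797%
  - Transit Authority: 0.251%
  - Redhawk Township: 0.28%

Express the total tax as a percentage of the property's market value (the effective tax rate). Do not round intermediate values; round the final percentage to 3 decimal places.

1.175%

Assessed value = $1,149,600 × 0.355 = $408,108
Fairoaks Unified SD: $408,108 × 0.01982 = $8,088.70056
Oakmont County: $408,108 × 0.00797 = $3,252.62076
Transit Authority: $408,108 × 0.00251 = $1,024.35108
Redhawk Township: $408,108 × 0.0028 = $1,142.7024
Total tax = $13,508.3748
Effective rate = $13,508.3748 ÷ $1,149,600 = 1.175% of market value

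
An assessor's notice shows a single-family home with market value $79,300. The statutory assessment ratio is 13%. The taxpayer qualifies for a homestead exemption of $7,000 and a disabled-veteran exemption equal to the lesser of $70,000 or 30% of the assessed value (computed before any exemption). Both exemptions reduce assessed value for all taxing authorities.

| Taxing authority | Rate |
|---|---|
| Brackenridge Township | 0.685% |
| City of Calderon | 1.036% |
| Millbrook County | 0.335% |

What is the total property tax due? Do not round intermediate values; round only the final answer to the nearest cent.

Assessed value = $79,300 × 0.13 = $10,309
Disabled-veteran exemption = min($70,000, 30% × $10,309) = min($70,000, $3,092.7) = $3,092.7 (percentage binds)
Taxable value = $10,309 − $7,000 − $3,092.7 = $216.3
Brackenridge Township: $216.3 × 0.00685 = $1.481655
City of Calderon: $216.3 × 0.01036 = $2.240868
Millbrook County: $216.3 × 0.00335 = $0.724605
Total = $4.447128

$4.45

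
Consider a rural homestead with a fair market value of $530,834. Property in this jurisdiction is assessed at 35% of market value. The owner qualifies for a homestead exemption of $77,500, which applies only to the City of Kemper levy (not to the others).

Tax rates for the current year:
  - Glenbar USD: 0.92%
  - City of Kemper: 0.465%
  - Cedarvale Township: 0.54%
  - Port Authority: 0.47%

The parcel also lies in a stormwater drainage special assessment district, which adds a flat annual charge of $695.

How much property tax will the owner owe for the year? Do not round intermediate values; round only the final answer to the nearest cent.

Assessed value = $530,834 × 0.35 = $185,791.9
Glenbar USD: $185,791.9 × 0.0092 = $1,709.28548
City of Kemper: ($185,791.9 − $77,500) × 0.00465 = $108,291.9 × 0.00465 = $503.557335
Cedarvale Township: $185,791.9 × 0.0054 = $1,003.27626
Port Authority: $185,791.9 × 0.0047 = $873.22193
Levies subtotal = $4,089.341005
Total = $4,089.341005 + $695 = $4,784.341005

$4,784.34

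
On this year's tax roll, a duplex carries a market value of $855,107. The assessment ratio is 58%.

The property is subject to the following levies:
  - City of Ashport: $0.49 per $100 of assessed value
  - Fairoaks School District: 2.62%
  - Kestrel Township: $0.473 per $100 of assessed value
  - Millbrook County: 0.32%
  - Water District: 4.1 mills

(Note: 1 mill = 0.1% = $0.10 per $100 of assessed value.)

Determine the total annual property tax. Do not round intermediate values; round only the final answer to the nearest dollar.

$21,391

Assessed value = $855,107 × 0.58 = $495,962.06
City of Ashport: $495,962.06 × 0.0049 = $2,430.214094
Fairoaks School District: $495,962.06 × 0.0262 = $12,994.205972
Kestrel Township: $495,962.06 × 0.00473 = $2,345.9005438
Millbrook County: $495,962.06 × 0.0032 = $1,587.078592
Water District: $495,962.06 × 0.0041 = $2,033.444446
Total = $21,390.8436478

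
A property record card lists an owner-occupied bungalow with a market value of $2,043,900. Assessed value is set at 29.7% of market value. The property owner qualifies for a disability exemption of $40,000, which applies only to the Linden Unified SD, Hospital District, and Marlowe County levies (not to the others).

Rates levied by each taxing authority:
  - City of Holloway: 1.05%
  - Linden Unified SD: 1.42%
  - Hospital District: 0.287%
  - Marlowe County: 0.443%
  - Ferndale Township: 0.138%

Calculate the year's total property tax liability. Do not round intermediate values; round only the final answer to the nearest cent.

$19,402.94

Assessed value = $2,043,900 × 0.297 = $607,038.3
City of Holloway: $607,038.3 × 0.0105 = $6,373.90215
Linden Unified SD: ($607,038.3 − $40,000) × 0.0142 = $567,038.3 × 0.0142 = $8,051.94386
Hospital District: ($607,038.3 − $40,000) × 0.00287 = $567,038.3 × 0.00287 = $1,627.399921
Marlowe County: ($607,038.3 − $40,000) × 0.00443 = $567,038.3 × 0.00443 = $2,511.979669
Ferndale Township: $607,038.3 × 0.00138 = $837.712854
Total = $19,402.938454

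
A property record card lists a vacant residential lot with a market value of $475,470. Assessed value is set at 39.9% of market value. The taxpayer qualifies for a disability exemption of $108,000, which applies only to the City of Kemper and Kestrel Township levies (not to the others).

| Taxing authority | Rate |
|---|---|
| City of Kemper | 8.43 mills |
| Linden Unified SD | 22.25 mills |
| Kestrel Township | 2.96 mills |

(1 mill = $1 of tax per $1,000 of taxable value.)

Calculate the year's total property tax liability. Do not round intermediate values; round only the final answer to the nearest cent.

$5,151.81

Assessed value = $475,470 × 0.399 = $189,712.53
City of Kemper: ($189,712.53 − $108,000) × 0.00843 = $81,712.53 × 0.00843 = $688.8366279
Linden Unified SD: $189,712.53 × 0.02225 = $4,221.1037925
Kestrel Township: ($189,712.53 − $108,000) × 0.00296 = $81,712.53 × 0.00296 = $241.8690888
Total = $5,151.8095092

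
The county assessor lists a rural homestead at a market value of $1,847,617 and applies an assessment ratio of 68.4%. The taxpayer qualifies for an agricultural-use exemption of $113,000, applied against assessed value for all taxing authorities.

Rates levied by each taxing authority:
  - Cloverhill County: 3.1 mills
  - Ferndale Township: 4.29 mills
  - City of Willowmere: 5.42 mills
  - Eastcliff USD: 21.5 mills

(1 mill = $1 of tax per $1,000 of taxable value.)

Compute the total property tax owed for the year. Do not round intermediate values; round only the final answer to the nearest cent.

$39,482.92

Assessed value = $1,847,617 × 0.684 = $1,263,770.028
Taxable value = $1,263,770.028 − $113,000 = $1,150,770.028
Cloverhill County: $1,150,770.028 × 0.0031 = $3,567.3870868
Ferndale Township: $1,150,770.028 × 0.00429 = $4,936.80342012
City of Willowmere: $1,150,770.028 × 0.00542 = $6,237.17355176
Eastcliff USD: $1,150,770.028 × 0.0215 = $24,741.555602
Total = $3,567.3870868 + $4,936.80342012 + $6,237.17355176 + $24,741.555602 = $39,482.91966068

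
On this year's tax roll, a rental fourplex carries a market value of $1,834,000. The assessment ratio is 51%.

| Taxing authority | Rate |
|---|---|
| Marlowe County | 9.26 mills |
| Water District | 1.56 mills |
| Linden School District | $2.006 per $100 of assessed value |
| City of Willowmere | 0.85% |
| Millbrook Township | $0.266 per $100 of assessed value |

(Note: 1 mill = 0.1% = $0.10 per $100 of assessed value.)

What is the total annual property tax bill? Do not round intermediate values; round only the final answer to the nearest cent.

$39,321.69

Assessed value = $1,834,000 × 0.51 = $935,340
Marlowe County: $935,340 × 0.00926 = $8,661.2484
Water District: $935,340 × 0.00156 = $1,459.1304
Linden School District: $935,340 × 0.02006 = $18,762.9204
City of Willowmere: $935,340 × 0.0085 = $7,950.39
Millbrook Township: $935,340 × 0.00266 = $2,488.0044
Total = $39,321.6936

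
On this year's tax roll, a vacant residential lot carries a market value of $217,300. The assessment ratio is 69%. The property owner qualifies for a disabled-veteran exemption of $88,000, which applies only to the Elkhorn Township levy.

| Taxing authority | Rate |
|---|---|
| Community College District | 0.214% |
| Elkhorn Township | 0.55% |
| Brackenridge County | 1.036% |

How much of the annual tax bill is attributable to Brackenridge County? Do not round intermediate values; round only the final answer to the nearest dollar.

$1,553

Assessed value = $217,300 × 0.69 = $149,937
Brackenridge County taxable value = $149,937 (exemption does not apply)
Brackenridge County levy = $149,937 × 0.01036 = $1,553.34732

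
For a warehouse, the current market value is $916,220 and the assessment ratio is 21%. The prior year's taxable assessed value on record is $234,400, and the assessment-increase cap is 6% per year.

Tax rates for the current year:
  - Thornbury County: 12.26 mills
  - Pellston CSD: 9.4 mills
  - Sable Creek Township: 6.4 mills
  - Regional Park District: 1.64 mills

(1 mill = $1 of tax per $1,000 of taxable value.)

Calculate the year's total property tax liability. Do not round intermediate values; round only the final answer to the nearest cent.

$5,714.46

Uncapped assessed value = $916,220 × 0.21 = $192,406.2
Cap limit = $234,400 × 1.06 = $248,464
Taxable assessed value = min($192,406.2, $248,464) = $192,406.2 (cap does not bind)
Thornbury County: $192,406.2 × 0.01226 = $2,358.900012
Pellston CSD: $192,406.2 × 0.0094 = $1,808.61828
Sable Creek Township: $192,406.2 × 0.0064 = $1,231.39968
Regional Park District: $192,406.2 × 0.00164 = $315.546168
Total = $5,714.46414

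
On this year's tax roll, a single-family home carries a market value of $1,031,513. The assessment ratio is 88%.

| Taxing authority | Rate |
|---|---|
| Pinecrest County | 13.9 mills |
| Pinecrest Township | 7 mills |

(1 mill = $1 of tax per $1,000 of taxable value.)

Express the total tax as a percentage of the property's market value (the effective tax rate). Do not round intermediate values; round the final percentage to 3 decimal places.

1.839%

Assessed value = $1,031,513 × 0.88 = $907,731.44
Pinecrest County: $907,731.44 × 0.0139 = $12,617.467016
Pinecrest Township: $907,731.44 × 0.007 = $6,354.12008
Total tax = $18,971.587096
Effective rate = $18,971.587096 ÷ $1,031,513 = 1.839% of market value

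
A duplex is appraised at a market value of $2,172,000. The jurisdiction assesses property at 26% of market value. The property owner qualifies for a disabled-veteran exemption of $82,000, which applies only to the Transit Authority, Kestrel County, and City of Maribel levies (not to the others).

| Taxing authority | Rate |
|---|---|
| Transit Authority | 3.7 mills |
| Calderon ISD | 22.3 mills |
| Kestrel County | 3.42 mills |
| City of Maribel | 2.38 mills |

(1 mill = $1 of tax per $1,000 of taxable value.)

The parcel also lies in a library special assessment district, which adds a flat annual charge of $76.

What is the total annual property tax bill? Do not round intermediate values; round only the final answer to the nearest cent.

$17,255.10

Assessed value = $2,172,000 × 0.26 = $564,720
Transit Authority: ($564,720 − $82,000) × 0.0037 = $482,720 × 0.0037 = $1,786.064
Calderon ISD: $564,720 × 0.0223 = $12,593.256
Kestrel County: ($564,720 − $82,000) × 0.00342 = $482,720 × 0.00342 = $1,650.9024
City of Maribel: ($564,720 − $82,000) × 0.00238 = $482,720 × 0.00238 = $1,148.8736
Levies subtotal = $17,179.096
Total = $17,179.096 + $76 = $17,255.096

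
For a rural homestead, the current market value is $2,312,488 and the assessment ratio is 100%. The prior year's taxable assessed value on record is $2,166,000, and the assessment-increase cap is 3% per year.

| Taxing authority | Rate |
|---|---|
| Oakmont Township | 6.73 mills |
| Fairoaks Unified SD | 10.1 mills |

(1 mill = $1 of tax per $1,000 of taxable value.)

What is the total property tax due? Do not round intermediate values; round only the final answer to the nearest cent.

Uncapped assessed value = $2,312,488 × 1 = $2,312,488
Cap limit = $2,166,000 × 1.03 = $2,230,980
Taxable assessed value = min($2,312,488, $2,230,980) = $2,230,980 (cap binds)
Oakmont Township: $2,230,980 × 0.00673 = $15,014.4954
Fairoaks Unified SD: $2,230,980 × 0.0101 = $22,532.898
Total = $37,547.3934

$37,547.39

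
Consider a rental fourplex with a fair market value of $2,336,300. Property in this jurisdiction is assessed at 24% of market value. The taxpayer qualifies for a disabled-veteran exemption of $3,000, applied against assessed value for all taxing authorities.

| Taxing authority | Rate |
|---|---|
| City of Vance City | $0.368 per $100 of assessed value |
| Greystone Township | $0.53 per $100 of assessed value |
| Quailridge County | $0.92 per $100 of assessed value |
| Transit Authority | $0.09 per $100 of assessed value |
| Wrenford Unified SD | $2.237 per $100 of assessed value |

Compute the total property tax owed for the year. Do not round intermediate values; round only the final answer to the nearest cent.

$23,117.16

Assessed value = $2,336,300 × 0.24 = $560,712
Taxable value = $560,712 − $3,000 = $557,712
City of Vance City: $557,712 × 0.00368 = $2,052.38016
Greystone Township: $557,712 × 0.0053 = $2,955.8736
Quailridge County: $557,712 × 0.0092 = $5,130.9504
Transit Authority: $557,712 × 0.0009 = $501.9408
Wrenford Unified SD: $557,712 × 0.02237 = $12,476.01744
Total = $2,052.38016 + $2,955.8736 + $5,130.9504 + $501.9408 + $12,476.01744 = $23,117.1624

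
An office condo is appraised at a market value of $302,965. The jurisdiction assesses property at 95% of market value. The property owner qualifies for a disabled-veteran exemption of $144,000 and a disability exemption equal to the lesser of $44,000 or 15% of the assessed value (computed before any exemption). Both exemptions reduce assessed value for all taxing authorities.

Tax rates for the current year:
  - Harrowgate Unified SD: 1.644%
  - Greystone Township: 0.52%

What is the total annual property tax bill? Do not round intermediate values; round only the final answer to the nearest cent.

$2,177.94

Assessed value = $302,965 × 0.95 = $287,816.75
Disability exemption = min($44,000, 15% × $287,816.75) = min($44,000, $43,172.5125) = $43,172.5125 (percentage binds)
Taxable value = $287,816.75 − $144,000 − $43,172.5125 = $100,644.2375
Harrowgate Unified SD: $100,644.2375 × 0.01644 = $1,654.5912645
Greystone Township: $100,644.2375 × 0.0052 = $523.350035
Total = $2,177.9412995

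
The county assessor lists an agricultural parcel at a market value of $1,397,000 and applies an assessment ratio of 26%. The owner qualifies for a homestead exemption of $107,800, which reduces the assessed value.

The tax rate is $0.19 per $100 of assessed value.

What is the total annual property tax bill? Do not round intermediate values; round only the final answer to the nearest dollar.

Assessed value = $1,397,000 × 0.26 = $363,220
Taxable value = $363,220 − $107,800 = $255,420
Tax = $255,420 × 0.0019 = $485.298

$485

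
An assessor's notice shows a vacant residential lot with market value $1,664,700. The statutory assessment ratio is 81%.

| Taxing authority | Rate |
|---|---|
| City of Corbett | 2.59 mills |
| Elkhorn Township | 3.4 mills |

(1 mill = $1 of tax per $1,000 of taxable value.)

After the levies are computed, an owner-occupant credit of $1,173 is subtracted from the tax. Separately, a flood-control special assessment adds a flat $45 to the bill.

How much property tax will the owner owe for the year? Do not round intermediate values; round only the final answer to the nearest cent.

$6,948.96

Assessed value = $1,664,700 × 0.81 = $1,348,407
City of Corbett: $1,348,407 × 0.00259 = $3,492.37413
Elkhorn Township: $1,348,407 × 0.0034 = $4,584.5838
Levies subtotal = $8,076.95793
After credit = $8,076.95793 − $1,173 = $6,903.95793
Total = $6,903.95793 + $45 = $6,948.95793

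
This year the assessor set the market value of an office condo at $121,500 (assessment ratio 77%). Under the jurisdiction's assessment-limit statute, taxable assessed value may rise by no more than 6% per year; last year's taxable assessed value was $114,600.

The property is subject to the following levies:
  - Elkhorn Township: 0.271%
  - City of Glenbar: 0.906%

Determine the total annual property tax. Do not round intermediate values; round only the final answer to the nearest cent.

$1,101.14

Uncapped assessed value = $121,500 × 0.77 = $93,555
Cap limit = $114,600 × 1.06 = $121,476
Taxable assessed value = min($93,555, $121,476) = $93,555 (cap does not bind)
Elkhorn Township: $93,555 × 0.00271 = $253.53405
City of Glenbar: $93,555 × 0.00906 = $847.6083
Total = $1,101.14235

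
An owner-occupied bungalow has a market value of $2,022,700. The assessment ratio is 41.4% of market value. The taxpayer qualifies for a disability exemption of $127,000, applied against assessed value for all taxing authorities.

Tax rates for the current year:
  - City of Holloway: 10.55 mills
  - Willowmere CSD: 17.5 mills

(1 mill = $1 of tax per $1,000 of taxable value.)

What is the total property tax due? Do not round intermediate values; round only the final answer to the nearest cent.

$19,926.66

Assessed value = $2,022,700 × 0.414 = $837,397.8
Taxable value = $837,397.8 − $127,000 = $710,397.8
City of Holloway: $710,397.8 × 0.01055 = $7,494.69679
Willowmere CSD: $710,397.8 × 0.0175 = $12,431.9615
Total = $7,494.69679 + $12,431.9615 = $19,926.65829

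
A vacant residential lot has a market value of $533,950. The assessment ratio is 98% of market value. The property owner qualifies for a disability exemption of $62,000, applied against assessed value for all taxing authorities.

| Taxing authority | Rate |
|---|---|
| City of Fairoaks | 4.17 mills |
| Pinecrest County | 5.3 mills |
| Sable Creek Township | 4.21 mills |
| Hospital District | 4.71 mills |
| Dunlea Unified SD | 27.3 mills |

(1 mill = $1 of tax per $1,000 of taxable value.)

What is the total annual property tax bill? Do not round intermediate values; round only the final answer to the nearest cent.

$21,075.47

Assessed value = $533,950 × 0.98 = $523,271
Taxable value = $523,271 − $62,000 = $461,271
City of Fairoaks: $461,271 × 0.00417 = $1,923.50007
Pinecrest County: $461,271 × 0.0053 = $2,444.7363
Sable Creek Township: $461,271 × 0.00421 = $1,941.95091
Hospital District: $461,271 × 0.00471 = $2,172.58641
Dunlea Unified SD: $461,271 × 0.0273 = $12,592.6983
Total = $1,923.50007 + $2,444.7363 + $1,941.95091 + $2,172.58641 + $12,592.6983 = $21,075.47199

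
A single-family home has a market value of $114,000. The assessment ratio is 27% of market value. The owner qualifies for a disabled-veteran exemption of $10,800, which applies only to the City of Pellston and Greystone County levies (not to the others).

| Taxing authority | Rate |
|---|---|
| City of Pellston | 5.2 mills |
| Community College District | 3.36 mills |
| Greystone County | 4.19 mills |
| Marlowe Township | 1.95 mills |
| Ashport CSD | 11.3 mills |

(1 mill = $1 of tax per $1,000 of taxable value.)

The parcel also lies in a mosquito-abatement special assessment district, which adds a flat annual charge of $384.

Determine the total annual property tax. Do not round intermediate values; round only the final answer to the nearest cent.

Assessed value = $114,000 × 0.27 = $30,780
City of Pellston: ($30,780 − $10,800) × 0.0052 = $19,980 × 0.0052 = $103.896
Community College District: $30,780 × 0.00336 = $103.4208
Greystone County: ($30,780 − $10,800) × 0.00419 = $19,980 × 0.00419 = $83.7162
Marlowe Township: $30,780 × 0.00195 = $60.021
Ashport CSD: $30,780 × 0.0113 = $347.814
Levies subtotal = $698.868
Total = $698.868 + $384 = $1,082.868

$1,082.87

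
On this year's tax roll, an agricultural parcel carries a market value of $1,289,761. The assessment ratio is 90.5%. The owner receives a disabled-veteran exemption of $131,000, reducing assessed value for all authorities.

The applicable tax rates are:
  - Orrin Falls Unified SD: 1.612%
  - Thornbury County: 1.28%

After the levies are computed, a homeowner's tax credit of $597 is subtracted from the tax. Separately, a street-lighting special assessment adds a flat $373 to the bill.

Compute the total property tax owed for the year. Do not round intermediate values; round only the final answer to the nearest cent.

Assessed value = $1,289,761 × 0.905 = $1,167,233.705
Taxable value = $1,167,233.705 − $131,000 = $1,036,233.705
Orrin Falls Unified SD: $1,036,233.705 × 0.01612 = $16,704.0873246
Thornbury County: $1,036,233.705 × 0.0128 = $13,263.791424
Levies subtotal = $29,967.8787486
After credit = $29,967.8787486 − $597 = $29,370.8787486
Total = $29,370.8787486 + $373 = $29,743.8787486

$29,743.88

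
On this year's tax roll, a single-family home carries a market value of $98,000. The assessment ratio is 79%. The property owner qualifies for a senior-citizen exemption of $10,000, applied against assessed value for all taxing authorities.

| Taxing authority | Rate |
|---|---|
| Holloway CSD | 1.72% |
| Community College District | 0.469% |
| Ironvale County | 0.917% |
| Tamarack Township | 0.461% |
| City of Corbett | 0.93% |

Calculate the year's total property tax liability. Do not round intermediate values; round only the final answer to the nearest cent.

$3,031.88

Assessed value = $98,000 × 0.79 = $77,420
Taxable value = $77,420 − $10,000 = $67,420
Holloway CSD: $67,420 × 0.0172 = $1,159.624
Community College District: $67,420 × 0.00469 = $316.1998
Ironvale County: $67,420 × 0.00917 = $618.2414
Tamarack Township: $67,420 × 0.00461 = $310.8062
City of Corbett: $67,420 × 0.0093 = $627.006
Total = $1,159.624 + $316.1998 + $618.2414 + $310.8062 + $627.006 = $3,031.8774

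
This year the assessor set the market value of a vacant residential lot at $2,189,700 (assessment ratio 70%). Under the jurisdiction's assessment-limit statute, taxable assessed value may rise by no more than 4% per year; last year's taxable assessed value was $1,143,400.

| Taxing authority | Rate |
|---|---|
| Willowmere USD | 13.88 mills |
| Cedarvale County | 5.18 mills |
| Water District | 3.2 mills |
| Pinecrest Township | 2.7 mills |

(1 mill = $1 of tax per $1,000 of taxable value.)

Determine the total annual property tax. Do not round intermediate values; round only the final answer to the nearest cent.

$29,680.83

Uncapped assessed value = $2,189,700 × 0.7 = $1,532,790
Cap limit = $1,143,400 × 1.04 = $1,189,136
Taxable assessed value = min($1,532,790, $1,189,136) = $1,189,136 (cap binds)
Willowmere USD: $1,189,136 × 0.01388 = $16,505.20768
Cedarvale County: $1,189,136 × 0.00518 = $6,159.72448
Water District: $1,189,136 × 0.0032 = $3,805.2352
Pinecrest Township: $1,189,136 × 0.0027 = $3,210.6672
Total = $29,680.83456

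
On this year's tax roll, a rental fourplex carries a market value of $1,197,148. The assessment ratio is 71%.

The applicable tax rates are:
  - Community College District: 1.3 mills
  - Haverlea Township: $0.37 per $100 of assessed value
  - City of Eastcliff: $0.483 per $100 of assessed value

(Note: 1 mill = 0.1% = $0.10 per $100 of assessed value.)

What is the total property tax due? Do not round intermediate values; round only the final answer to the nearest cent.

$8,355.26

Assessed value = $1,197,148 × 0.71 = $849,975.08
Community College District: $849,975.08 × 0.0013 = $1,104.967604
Haverlea Township: $849,975.08 × 0.0037 = $3,144.907796
City of Eastcliff: $849,975.08 × 0.00483 = $4,105.3796364
Total = $8,355.2550364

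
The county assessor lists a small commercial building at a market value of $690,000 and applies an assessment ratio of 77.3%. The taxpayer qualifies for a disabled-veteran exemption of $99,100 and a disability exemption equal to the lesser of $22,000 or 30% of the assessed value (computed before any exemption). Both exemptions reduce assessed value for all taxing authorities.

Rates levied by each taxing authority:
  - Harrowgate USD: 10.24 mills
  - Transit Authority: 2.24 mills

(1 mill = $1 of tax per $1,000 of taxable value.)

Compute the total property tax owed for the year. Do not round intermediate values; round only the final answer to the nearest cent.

$5,145.13

Assessed value = $690,000 × 0.773 = $533,370
Disability exemption = min($22,000, 30% × $533,370) = min($22,000, $160,011) = $22,000 (dollar cap binds)
Taxable value = $533,370 − $99,100 − $22,000 = $412,270
Harrowgate USD: $412,270 × 0.01024 = $4,221.6448
Transit Authority: $412,270 × 0.00224 = $923.4848
Total = $5,145.1296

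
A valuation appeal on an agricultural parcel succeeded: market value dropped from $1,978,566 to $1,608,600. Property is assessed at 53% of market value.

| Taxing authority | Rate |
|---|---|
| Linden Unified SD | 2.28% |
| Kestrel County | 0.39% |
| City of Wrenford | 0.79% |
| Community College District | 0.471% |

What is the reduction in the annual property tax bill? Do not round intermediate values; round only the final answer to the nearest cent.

Old assessed value = $1,978,566 × 0.53 = $1,048,639.98
New assessed value = $1,608,600 × 0.53 = $852,558
Combined rate = 0.0228 + 0.0039 + 0.0079 + 0.00471 = 0.03931
Old tax = $1,048,639.98 × 0.03931 = $41,222.0376138
New tax = $852,558 × 0.03931 = $33,514.05498
Reduction = $41,222.0376138 − $33,514.05498 = $7,707.9826338

$7,707.98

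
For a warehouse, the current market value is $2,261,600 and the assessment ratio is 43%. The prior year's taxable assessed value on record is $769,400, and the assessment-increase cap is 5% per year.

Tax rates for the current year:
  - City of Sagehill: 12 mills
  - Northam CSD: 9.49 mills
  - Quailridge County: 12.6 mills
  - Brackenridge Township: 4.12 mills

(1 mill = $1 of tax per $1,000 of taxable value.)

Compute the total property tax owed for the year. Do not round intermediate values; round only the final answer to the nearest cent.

$30,868.71

Uncapped assessed value = $2,261,600 × 0.43 = $972,488
Cap limit = $769,400 × 1.05 = $807,870
Taxable assessed value = min($972,488, $807,870) = $807,870 (cap binds)
City of Sagehill: $807,870 × 0.012 = $9,694.44
Northam CSD: $807,870 × 0.00949 = $7,666.6863
Quailridge County: $807,870 × 0.0126 = $10,179.162
Brackenridge Township: $807,870 × 0.00412 = $3,328.4244
Total = $30,868.7127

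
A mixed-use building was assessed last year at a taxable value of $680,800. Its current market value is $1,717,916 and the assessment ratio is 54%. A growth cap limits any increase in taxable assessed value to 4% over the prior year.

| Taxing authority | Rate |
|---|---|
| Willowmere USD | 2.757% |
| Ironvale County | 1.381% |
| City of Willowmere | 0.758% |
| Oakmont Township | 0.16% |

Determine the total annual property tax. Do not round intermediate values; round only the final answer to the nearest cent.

Uncapped assessed value = $1,717,916 × 0.54 = $927,674.64
Cap limit = $680,800 × 1.04 = $708,032
Taxable assessed value = min($927,674.64, $708,032) = $708,032 (cap binds)
Willowmere USD: $708,032 × 0.02757 = $19,520.44224
Ironvale County: $708,032 × 0.01381 = $9,777.92192
City of Willowmere: $708,032 × 0.00758 = $5,366.88256
Oakmont Township: $708,032 × 0.0016 = $1,132.8512
Total = $35,798.09792

$35,798.10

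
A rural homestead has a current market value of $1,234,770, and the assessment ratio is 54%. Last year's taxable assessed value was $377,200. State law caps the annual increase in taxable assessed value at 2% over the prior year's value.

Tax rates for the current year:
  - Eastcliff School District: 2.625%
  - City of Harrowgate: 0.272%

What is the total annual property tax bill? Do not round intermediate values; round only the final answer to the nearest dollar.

Uncapped assessed value = $1,234,770 × 0.54 = $666,775.8
Cap limit = $377,200 × 1.02 = $384,744
Taxable assessed value = min($666,775.8, $384,744) = $384,744 (cap binds)
Eastcliff School District: $384,744 × 0.02625 = $10,099.53
City of Harrowgate: $384,744 × 0.00272 = $1,046.50368
Total = $11,146.03368

$11,146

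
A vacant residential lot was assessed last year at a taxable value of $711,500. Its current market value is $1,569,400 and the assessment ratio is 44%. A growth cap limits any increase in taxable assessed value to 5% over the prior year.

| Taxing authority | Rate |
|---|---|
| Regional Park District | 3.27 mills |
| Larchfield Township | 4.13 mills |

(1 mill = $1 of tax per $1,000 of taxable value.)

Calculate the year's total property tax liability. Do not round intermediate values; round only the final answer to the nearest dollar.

$5,110

Uncapped assessed value = $1,569,400 × 0.44 = $690,536
Cap limit = $711,500 × 1.05 = $747,075
Taxable assessed value = min($690,536, $747,075) = $690,536 (cap does not bind)
Regional Park District: $690,536 × 0.00327 = $2,258.05272
Larchfield Township: $690,536 × 0.00413 = $2,851.91368
Total = $5,109.9664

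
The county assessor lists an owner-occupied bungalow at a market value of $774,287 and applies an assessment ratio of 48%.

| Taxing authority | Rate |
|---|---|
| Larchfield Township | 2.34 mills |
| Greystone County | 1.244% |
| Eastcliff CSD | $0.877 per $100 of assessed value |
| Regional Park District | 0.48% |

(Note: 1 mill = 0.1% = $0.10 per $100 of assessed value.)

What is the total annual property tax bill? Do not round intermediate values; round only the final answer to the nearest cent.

$10,536.50

Assessed value = $774,287 × 0.48 = $371,657.76
Larchfield Township: $371,657.76 × 0.00234 = $869.6791584
Greystone County: $371,657.76 × 0.01244 = $4,623.4225344
Eastcliff CSD: $371,657.76 × 0.00877 = $3,259.4385552
Regional Park District: $371,657.76 × 0.0048 = $1,783.957248
Total = $10,536.497496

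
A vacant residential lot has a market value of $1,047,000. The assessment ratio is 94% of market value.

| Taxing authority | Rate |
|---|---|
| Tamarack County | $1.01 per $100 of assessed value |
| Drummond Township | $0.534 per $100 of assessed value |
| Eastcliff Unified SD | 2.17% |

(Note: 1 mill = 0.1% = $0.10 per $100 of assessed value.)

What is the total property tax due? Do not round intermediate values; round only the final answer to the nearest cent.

$36,552.45

Assessed value = $1,047,000 × 0.94 = $984,180
Tamarack County: $984,180 × 0.0101 = $9,940.218
Drummond Township: $984,180 × 0.00534 = $5,255.5212
Eastcliff Unified SD: $984,180 × 0.0217 = $21,356.706
Total = $36,552.4452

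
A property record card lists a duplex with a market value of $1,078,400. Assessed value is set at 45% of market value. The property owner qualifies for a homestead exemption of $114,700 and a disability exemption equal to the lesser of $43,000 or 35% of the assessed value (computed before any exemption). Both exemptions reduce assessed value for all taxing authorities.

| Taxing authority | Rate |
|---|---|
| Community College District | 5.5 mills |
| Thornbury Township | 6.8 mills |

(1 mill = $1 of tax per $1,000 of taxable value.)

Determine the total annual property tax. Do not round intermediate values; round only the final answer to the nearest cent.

Assessed value = $1,078,400 × 0.45 = $485,280
Disability exemption = min($43,000, 35% × $485,280) = min($43,000, $169,848) = $43,000 (dollar cap binds)
Taxable value = $485,280 − $114,700 − $43,000 = $327,580
Community College District: $327,580 × 0.0055 = $1,801.69
Thornbury Township: $327,580 × 0.0068 = $2,227.544
Total = $4,029.234

$4,029.23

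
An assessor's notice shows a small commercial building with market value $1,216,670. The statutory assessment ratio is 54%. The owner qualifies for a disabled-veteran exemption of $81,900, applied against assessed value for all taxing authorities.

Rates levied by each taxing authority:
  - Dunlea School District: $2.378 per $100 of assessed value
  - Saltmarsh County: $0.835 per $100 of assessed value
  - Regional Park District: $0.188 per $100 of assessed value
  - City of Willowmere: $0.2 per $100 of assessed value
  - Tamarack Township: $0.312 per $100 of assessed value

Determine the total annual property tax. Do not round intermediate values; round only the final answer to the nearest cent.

$22,503.73

Assessed value = $1,216,670 × 0.54 = $657,001.8
Taxable value = $657,001.8 − $81,900 = $575,101.8
Dunlea School District: $575,101.8 × 0.02378 = $13,675.920804
Saltmarsh County: $575,101.8 × 0.00835 = $4,802.10003
Regional Park District: $575,101.8 × 0.00188 = $1,081.191384
City of Willowmere: $575,101.8 × 0.002 = $1,150.2036
Tamarack Township: $575,101.8 × 0.00312 = $1,794.317616
Total = $13,675.920804 + $4,802.10003 + $1,081.191384 + $1,150.2036 + $1,794.317616 = $22,503.733434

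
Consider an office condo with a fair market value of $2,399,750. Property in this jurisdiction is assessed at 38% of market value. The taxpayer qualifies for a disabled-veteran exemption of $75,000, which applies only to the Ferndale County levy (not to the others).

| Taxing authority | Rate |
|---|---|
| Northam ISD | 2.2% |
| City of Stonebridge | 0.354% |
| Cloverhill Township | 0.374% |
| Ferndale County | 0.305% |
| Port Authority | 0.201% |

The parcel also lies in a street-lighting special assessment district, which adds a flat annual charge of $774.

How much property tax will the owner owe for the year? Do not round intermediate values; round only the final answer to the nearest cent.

$31,860.07

Assessed value = $2,399,750 × 0.38 = $911,905
Northam ISD: $911,905 × 0.022 = $20,061.91
City of Stonebridge: $911,905 × 0.00354 = $3,228.1437
Cloverhill Township: $911,905 × 0.00374 = $3,410.5247
Ferndale County: ($911,905 − $75,000) × 0.00305 = $836,905 × 0.00305 = $2,552.56025
Port Authority: $911,905 × 0.00201 = $1,832.92905
Levies subtotal = $31,086.0677
Total = $31,086.0677 + $774 = $31,860.0677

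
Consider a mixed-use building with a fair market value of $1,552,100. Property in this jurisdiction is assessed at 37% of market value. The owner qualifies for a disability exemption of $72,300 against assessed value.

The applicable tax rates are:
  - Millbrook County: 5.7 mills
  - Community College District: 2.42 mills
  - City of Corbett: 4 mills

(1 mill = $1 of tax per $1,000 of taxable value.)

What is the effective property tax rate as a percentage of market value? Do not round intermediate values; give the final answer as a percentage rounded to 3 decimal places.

Assessed value = $1,552,100 × 0.37 = $574,277
Taxable value = $574,277 − $72,300 = $501,977
Millbrook County: $501,977 × 0.0057 = $2,861.2689
Community College District: $501,977 × 0.00242 = $1,214.78434
City of Corbett: $501,977 × 0.004 = $2,007.908
Total tax = $6,083.96124
Effective rate = $6,083.96124 ÷ $1,552,100 = 0.392% of market value

0.392%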